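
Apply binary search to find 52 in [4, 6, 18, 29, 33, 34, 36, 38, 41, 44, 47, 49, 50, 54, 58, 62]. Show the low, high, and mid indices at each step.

Binary search for 52 in [4, 6, 18, 29, 33, 34, 36, 38, 41, 44, 47, 49, 50, 54, 58, 62]:

lo=0, hi=15, mid=7, arr[mid]=38 -> 38 < 52, search right half
lo=8, hi=15, mid=11, arr[mid]=49 -> 49 < 52, search right half
lo=12, hi=15, mid=13, arr[mid]=54 -> 54 > 52, search left half
lo=12, hi=12, mid=12, arr[mid]=50 -> 50 < 52, search right half
lo=13 > hi=12, target 52 not found

Binary search determines that 52 is not in the array after 4 comparisons. The search space was exhausted without finding the target.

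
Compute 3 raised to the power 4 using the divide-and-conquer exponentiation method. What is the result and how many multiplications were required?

Computing 3^4 by squaring (build up from 3^1; each line after the first costs one multiplication):

3^1 = 3
3^2 = (3^1)^2 = 3^2 = 9
3^4 = (3^2)^2 = 9^2 = 81

Result: 81
Multiplications needed: 2 (2 lines after 3^1)

3^4 = 81. Using exponentiation by squaring, this requires 2 multiplications. The key idea: if the exponent is even, square the half-power; if odd, multiply by the base once.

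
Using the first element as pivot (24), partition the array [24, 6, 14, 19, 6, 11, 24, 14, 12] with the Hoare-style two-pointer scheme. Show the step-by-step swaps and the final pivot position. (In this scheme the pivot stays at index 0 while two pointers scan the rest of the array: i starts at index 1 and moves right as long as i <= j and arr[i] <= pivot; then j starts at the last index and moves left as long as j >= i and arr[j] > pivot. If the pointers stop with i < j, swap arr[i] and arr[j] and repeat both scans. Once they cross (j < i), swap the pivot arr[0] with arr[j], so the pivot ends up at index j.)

Hoare-style two-pointer partition with pivot = 24:

Initial array: [24, 6, 14, 19, 6, 11, 24, 14, 12]

Pointers start at i = 1, j = 8.
i ends at 9, j ends at 8: the pointers have crossed (j < i), so scanning stops.

Swap pivot arr[0] with arr[8] to place pivot at position 8: [12, 6, 14, 19, 6, 11, 24, 14, 24]
Pivot position: 8

After partitioning with pivot 24, the array becomes [12, 6, 14, 19, 6, 11, 24, 14, 24]. The pivot is placed at index 8. All elements to the left of the pivot are <= 24, and all elements to the right are > 24.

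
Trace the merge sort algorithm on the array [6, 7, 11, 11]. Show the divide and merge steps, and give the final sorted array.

Merge sort trace:

Split: [6, 7, 11, 11] -> [6, 7] and [11, 11]
  Split: [6, 7] -> [6] and [7]
  Merge: [6] + [7] -> [6, 7]
  Split: [11, 11] -> [11] and [11]
  Merge: [11] + [11] -> [11, 11]
Merge: [6, 7] + [11, 11] -> [6, 7, 11, 11]

Final sorted array: [6, 7, 11, 11]

The merge sort proceeds by recursively splitting the array and merging sorted halves.
After all merges, the sorted array is [6, 7, 11, 11].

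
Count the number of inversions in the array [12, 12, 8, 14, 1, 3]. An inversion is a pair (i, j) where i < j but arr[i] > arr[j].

Finding inversions in [12, 12, 8, 14, 1, 3]:

(0, 2): arr[0]=12 > arr[2]=8
(0, 4): arr[0]=12 > arr[4]=1
(0, 5): arr[0]=12 > arr[5]=3
(1, 2): arr[1]=12 > arr[2]=8
(1, 4): arr[1]=12 > arr[4]=1
(1, 5): arr[1]=12 > arr[5]=3
(2, 4): arr[2]=8 > arr[4]=1
(2, 5): arr[2]=8 > arr[5]=3
(3, 4): arr[3]=14 > arr[4]=1
(3, 5): arr[3]=14 > arr[5]=3

Total inversions: 10

The array has 10 inversion(s): (0,2), (0,4), (0,5), (1,2), (1,4), (1,5), (2,4), (2,5), (3,4), (3,5). Each pair (i,j) satisfies i < j and arr[i] > arr[j].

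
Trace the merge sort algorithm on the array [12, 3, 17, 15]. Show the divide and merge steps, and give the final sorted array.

Merge sort trace:

Split: [12, 3, 17, 15] -> [12, 3] and [17, 15]
  Split: [12, 3] -> [12] and [3]
  Merge: [12] + [3] -> [3, 12]
  Split: [17, 15] -> [17] and [15]
  Merge: [17] + [15] -> [15, 17]
Merge: [3, 12] + [15, 17] -> [3, 12, 15, 17]

Final sorted array: [3, 12, 15, 17]

The merge sort proceeds by recursively splitting the array and merging sorted halves.
After all merges, the sorted array is [3, 12, 15, 17].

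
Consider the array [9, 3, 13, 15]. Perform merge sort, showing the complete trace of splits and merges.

Merge sort trace:

Split: [9, 3, 13, 15] -> [9, 3] and [13, 15]
  Split: [9, 3] -> [9] and [3]
  Merge: [9] + [3] -> [3, 9]
  Split: [13, 15] -> [13] and [15]
  Merge: [13] + [15] -> [13, 15]
Merge: [3, 9] + [13, 15] -> [3, 9, 13, 15]

Final sorted array: [3, 9, 13, 15]

The merge sort proceeds by recursively splitting the array and merging sorted halves.
After all merges, the sorted array is [3, 9, 13, 15].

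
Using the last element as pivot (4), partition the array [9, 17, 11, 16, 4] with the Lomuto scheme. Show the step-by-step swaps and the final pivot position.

Lomuto partition with pivot = 4:

Initial array: [9, 17, 11, 16, 4]

arr[0]=9 > 4: no swap
arr[1]=17 > 4: no swap
arr[2]=11 > 4: no swap
arr[3]=16 > 4: no swap

Place pivot at position 0: [4, 17, 11, 16, 9]
Pivot position: 0

After partitioning with pivot 4, the array becomes [4, 17, 11, 16, 9]. The pivot is placed at index 0. All elements to the left of the pivot are <= 4, and all elements to the right are > 4.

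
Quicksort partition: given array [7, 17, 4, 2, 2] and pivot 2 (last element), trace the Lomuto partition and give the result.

Lomuto partition with pivot = 2:

Initial array: [7, 17, 4, 2, 2]

arr[0]=7 > 2: no swap
arr[1]=17 > 2: no swap
arr[2]=4 > 2: no swap
arr[3]=2 <= 2: swap with position 0, array becomes [2, 17, 4, 7, 2]

Place pivot at position 1: [2, 2, 4, 7, 17]
Pivot position: 1

After partitioning with pivot 2, the array becomes [2, 2, 4, 7, 17]. The pivot is placed at index 1. All elements to the left of the pivot are <= 2, and all elements to the right are > 2.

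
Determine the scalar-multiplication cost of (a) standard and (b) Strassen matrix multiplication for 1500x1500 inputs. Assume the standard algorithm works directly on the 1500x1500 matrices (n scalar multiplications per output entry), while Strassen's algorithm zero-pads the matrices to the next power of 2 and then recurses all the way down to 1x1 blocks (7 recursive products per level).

Matrix multiplication for 1500x1500 matrices:

Strassen's algorithm requires power-of-2 dimensions. Pad 1500x1500 to 2048x2048 (next power of 2).

Standard algorithm: 1500^3 = 3375000000 multiplications
Strassen's algorithm: 7^(log2(2048)) = 7^11 = 1977326743 multiplications
Savings: 3375000000 - 1977326743 = 1397673257 multiplications

Standard: 3375000000 multiplications (1500^3). Strassen: 1977326743 multiplications (7^11, after padding to 2048x2048). Strassen reduces 8 recursive multiplications to 7 at each level.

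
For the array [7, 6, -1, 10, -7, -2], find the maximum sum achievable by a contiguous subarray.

Using Kadane's algorithm on [7, 6, -1, 10, -7, -2]:

Scanning through the array:
Position 1 (value 6): max_ending_here = 13, max_so_far = 13
Position 2 (value -1): max_ending_here = 12, max_so_far = 13
Position 3 (value 10): max_ending_here = 22, max_so_far = 22
Position 4 (value -7): max_ending_here = 15, max_so_far = 22
Position 5 (value -2): max_ending_here = 13, max_so_far = 22

Maximum subarray: [7, 6, -1, 10]
Maximum sum: 22

The maximum subarray is [7, 6, -1, 10] with sum 22. This subarray runs from index 0 to index 3.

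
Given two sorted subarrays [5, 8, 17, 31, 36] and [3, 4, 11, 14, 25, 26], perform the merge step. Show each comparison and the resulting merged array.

Merging process:

Compare 5 vs 3: take 3 from right. Merged: [3]
Compare 5 vs 4: take 4 from right. Merged: [3, 4]
Compare 5 vs 11: take 5 from left. Merged: [3, 4, 5]
Compare 8 vs 11: take 8 from left. Merged: [3, 4, 5, 8]
Compare 17 vs 11: take 11 from right. Merged: [3, 4, 5, 8, 11]
Compare 17 vs 14: take 14 from right. Merged: [3, 4, 5, 8, 11, 14]
Compare 17 vs 25: take 17 from left. Merged: [3, 4, 5, 8, 11, 14, 17]
Compare 31 vs 25: take 25 from right. Merged: [3, 4, 5, 8, 11, 14, 17, 25]
Compare 31 vs 26: take 26 from right. Merged: [3, 4, 5, 8, 11, 14, 17, 25, 26]
Append remaining from left: [31, 36]. Merged: [3, 4, 5, 8, 11, 14, 17, 25, 26, 31, 36]

Final merged array: [3, 4, 5, 8, 11, 14, 17, 25, 26, 31, 36]
Total comparisons: 9

The merged array is [3, 4, 5, 8, 11, 14, 17, 25, 26, 31, 36], requiring 9 comparisons. The merge step runs in O(n) time where n is the total number of elements.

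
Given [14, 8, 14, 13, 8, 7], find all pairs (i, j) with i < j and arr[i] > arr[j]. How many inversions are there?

Finding inversions in [14, 8, 14, 13, 8, 7]:

(0, 1): arr[0]=14 > arr[1]=8
(0, 3): arr[0]=14 > arr[3]=13
(0, 4): arr[0]=14 > arr[4]=8
(0, 5): arr[0]=14 > arr[5]=7
(1, 5): arr[1]=8 > arr[5]=7
(2, 3): arr[2]=14 > arr[3]=13
(2, 4): arr[2]=14 > arr[4]=8
(2, 5): arr[2]=14 > arr[5]=7
(3, 4): arr[3]=13 > arr[4]=8
(3, 5): arr[3]=13 > arr[5]=7
(4, 5): arr[4]=8 > arr[5]=7

Total inversions: 11

The array has 11 inversion(s): (0,1), (0,3), (0,4), (0,5), (1,5), (2,3), (2,4), (2,5), (3,4), (3,5), (4,5). Each pair (i,j) satisfies i < j and arr[i] > arr[j].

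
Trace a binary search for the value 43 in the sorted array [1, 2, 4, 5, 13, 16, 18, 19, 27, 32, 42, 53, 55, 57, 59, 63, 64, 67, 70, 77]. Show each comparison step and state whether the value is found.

Binary search for 43 in [1, 2, 4, 5, 13, 16, 18, 19, 27, 32, 42, 53, 55, 57, 59, 63, 64, 67, 70, 77]:

lo=0, hi=19, mid=9, arr[mid]=32 -> 32 < 43, search right half
lo=10, hi=19, mid=14, arr[mid]=59 -> 59 > 43, search left half
lo=10, hi=13, mid=11, arr[mid]=53 -> 53 > 43, search left half
lo=10, hi=10, mid=10, arr[mid]=42 -> 42 < 43, search right half
lo=11 > hi=10, target 43 not found

Binary search determines that 43 is not in the array after 4 comparisons. The search space was exhausted without finding the target.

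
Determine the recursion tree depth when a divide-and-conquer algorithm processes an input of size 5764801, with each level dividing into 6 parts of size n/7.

For divide and conquer with division factor 7:

Problem sizes at each level:
Level 0: 5764801
Level 1: 823543
Level 2: 117649
Level 3: 16807
Level 4: 2401
Level 5: 343
Level 6: 49
Level 7: 7
Level 8: 1

The root is level 0 and the size-1 base case is level 8 (the tree spans levels 0 through 8, i.e. 9 levels counting the root), so the depth is the number of divisions: log_7(5764801) = 8

The recursion tree depth is log_7(5764801) = 8. At each level, the problem size is divided by 7, so it takes 8 divisions to reduce to a base case of size 1. The algorithm makes 6 recursive calls at each level.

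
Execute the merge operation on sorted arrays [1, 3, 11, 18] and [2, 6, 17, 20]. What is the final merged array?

Merging process:

Compare 1 vs 2: take 1 from left. Merged: [1]
Compare 3 vs 2: take 2 from right. Merged: [1, 2]
Compare 3 vs 6: take 3 from left. Merged: [1, 2, 3]
Compare 11 vs 6: take 6 from right. Merged: [1, 2, 3, 6]
Compare 11 vs 17: take 11 from left. Merged: [1, 2, 3, 6, 11]
Compare 18 vs 17: take 17 from right. Merged: [1, 2, 3, 6, 11, 17]
Compare 18 vs 20: take 18 from left. Merged: [1, 2, 3, 6, 11, 17, 18]
Append remaining from right: [20]. Merged: [1, 2, 3, 6, 11, 17, 18, 20]

Final merged array: [1, 2, 3, 6, 11, 17, 18, 20]
Total comparisons: 7

The merged array is [1, 2, 3, 6, 11, 17, 18, 20], requiring 7 comparisons. The merge step runs in O(n) time where n is the total number of elements.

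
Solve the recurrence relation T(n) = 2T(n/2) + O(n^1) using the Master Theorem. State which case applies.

Master Theorem for T(n) = 2T(n/2) + O(n^1):

a = 2, b = 2, c = 1
log_b(a) = log_2(2) = 1.0000

Case 2: c = 1 = log_2(2) = 1.0000
T(n) = O(n^1 log n) = O(n log n)

For T(n) = 2T(n/2) + O(n^1): log_2(2) = 1.0000. This is Case 2 of the Master Theorem (c = log_b(a), equal work at all levels), giving O(n log n).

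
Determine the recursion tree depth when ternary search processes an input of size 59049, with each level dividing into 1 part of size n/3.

For divide and conquer with division factor 3:

Problem sizes at each level:
Level 0: 59049
Level 1: 19683
Level 2: 6561
Level 3: 2187
Level 4: 729
Level 5: 243
Level 6: 81
Level 7: 27
Level 8: 9
Level 9: 3
Level 10: 1

The root is level 0 and the size-1 base case is level 10 (the tree spans levels 0 through 10, i.e. 11 levels counting the root), so the depth is the number of divisions: log_3(59049) = 10

The recursion tree depth is log_3(59049) = 10. At each level, the problem size is divided by 3, so it takes 10 divisions to reduce to a base case of size 1. The algorithm makes 1 recursive call at each level.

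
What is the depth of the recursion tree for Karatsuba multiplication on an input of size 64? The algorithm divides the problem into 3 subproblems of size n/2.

For divide and conquer with division factor 2:

Problem sizes at each level:
Level 0: 64
Level 1: 32
Level 2: 16
Level 3: 8
Level 4: 4
Level 5: 2
Level 6: 1

The root is level 0 and the size-1 base case is level 6 (the tree spans levels 0 through 6, i.e. 7 levels counting the root), so the depth is the number of divisions: log_2(64) = 6

The recursion tree depth is log_2(64) = 6. At each level, the problem size is divided by 2, so it takes 6 divisions to reduce to a base case of size 1. The algorithm makes 3 recursive calls at each level.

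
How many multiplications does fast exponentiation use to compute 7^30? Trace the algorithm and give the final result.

Computing 7^30 by squaring (build up from 7^1; each line after the first costs one multiplication):

7^1 = 7
7^2 = (7^1)^2 = 7^2 = 49
7^3 = 7 * 7^2 = 7 * 49 = 343
7^6 = (7^3)^2 = 343^2 = 117649
7^7 = 7 * 7^6 = 7 * 117649 = 823543
7^14 = (7^7)^2 = 823543^2 = 678223072849
7^15 = 7 * 7^14 = 7 * 678223072849 = 4747561509943
7^30 = (7^15)^2 = 4747561509943^2 = 22539340290692258087863249

Result: 22539340290692258087863249
Multiplications needed: 7 (7 lines after 7^1)

7^30 = 22539340290692258087863249. Using exponentiation by squaring, this requires 7 multiplications. The key idea: if the exponent is even, square the half-power; if odd, multiply by the base once.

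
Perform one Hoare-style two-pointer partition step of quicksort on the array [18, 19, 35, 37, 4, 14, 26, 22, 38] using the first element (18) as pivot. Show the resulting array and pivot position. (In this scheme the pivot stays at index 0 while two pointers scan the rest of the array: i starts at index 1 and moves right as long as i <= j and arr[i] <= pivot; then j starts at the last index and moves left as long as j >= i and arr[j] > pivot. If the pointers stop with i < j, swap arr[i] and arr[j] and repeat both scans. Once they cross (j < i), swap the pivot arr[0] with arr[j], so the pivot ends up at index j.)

Hoare-style two-pointer partition with pivot = 18:

Initial array: [18, 19, 35, 37, 4, 14, 26, 22, 38]

Pointers start at i = 1, j = 8.
i stops at index 1 (arr[1]=19 > 18), j stops at index 5 (arr[5]=14 <= 18): swap arr[1] and arr[5], array becomes [18, 14, 35, 37, 4, 19, 26, 22, 38]
i stops at index 2 (arr[2]=35 > 18), j stops at index 4 (arr[4]=4 <= 18): swap arr[2] and arr[4], array becomes [18, 14, 4, 37, 35, 19, 26, 22, 38]
i ends at 3, j ends at 2: the pointers have crossed (j < i), so scanning stops.

Swap pivot arr[0] with arr[2] to place pivot at position 2: [4, 14, 18, 37, 35, 19, 26, 22, 38]
Pivot position: 2

After partitioning with pivot 18, the array becomes [4, 14, 18, 37, 35, 19, 26, 22, 38]. The pivot is placed at index 2. All elements to the left of the pivot are <= 18, and all elements to the right are > 18.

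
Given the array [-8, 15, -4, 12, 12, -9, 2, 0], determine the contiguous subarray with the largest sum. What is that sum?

Using Kadane's algorithm on [-8, 15, -4, 12, 12, -9, 2, 0]:

Scanning through the array:
Position 1 (value 15): max_ending_here = 15, max_so_far = 15
Position 2 (value -4): max_ending_here = 11, max_so_far = 15
Position 3 (value 12): max_ending_here = 23, max_so_far = 23
Position 4 (value 12): max_ending_here = 35, max_so_far = 35
Position 5 (value -9): max_ending_here = 26, max_so_far = 35
Position 6 (value 2): max_ending_here = 28, max_so_far = 35
Position 7 (value 0): max_ending_here = 28, max_so_far = 35

Maximum subarray: [15, -4, 12, 12]
Maximum sum: 35

The maximum subarray is [15, -4, 12, 12] with sum 35. This subarray runs from index 1 to index 4.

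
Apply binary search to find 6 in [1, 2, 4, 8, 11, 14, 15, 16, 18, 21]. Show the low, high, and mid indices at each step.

Binary search for 6 in [1, 2, 4, 8, 11, 14, 15, 16, 18, 21]:

lo=0, hi=9, mid=4, arr[mid]=11 -> 11 > 6, search left half
lo=0, hi=3, mid=1, arr[mid]=2 -> 2 < 6, search right half
lo=2, hi=3, mid=2, arr[mid]=4 -> 4 < 6, search right half
lo=3, hi=3, mid=3, arr[mid]=8 -> 8 > 6, search left half
lo=3 > hi=2, target 6 not found

Binary search determines that 6 is not in the array after 4 comparisons. The search space was exhausted without finding the target.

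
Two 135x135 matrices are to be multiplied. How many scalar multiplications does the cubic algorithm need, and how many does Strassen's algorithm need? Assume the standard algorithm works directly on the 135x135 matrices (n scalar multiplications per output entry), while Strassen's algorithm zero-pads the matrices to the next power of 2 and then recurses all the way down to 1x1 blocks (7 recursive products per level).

Matrix multiplication for 135x135 matrices:

Strassen's algorithm requires power-of-2 dimensions. Pad 135x135 to 256x256 (next power of 2).

Standard algorithm: 135^3 = 2460375 multiplications
Strassen's algorithm: 7^(log2(256)) = 7^8 = 5764801 multiplications
Difference: 2460375 - 5764801 = -3304426 (Strassen uses MORE here due to padding overhead — for small or just-over-power-of-2 n, padding can outweigh the per-level savings)

Standard: 2460375 multiplications (135^3). Strassen: 5764801 multiplications (7^8, after padding to 256x256). Strassen reduces 8 recursive multiplications to 7 at each level.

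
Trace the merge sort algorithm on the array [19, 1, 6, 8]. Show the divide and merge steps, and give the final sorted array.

Merge sort trace:

Split: [19, 1, 6, 8] -> [19, 1] and [6, 8]
  Split: [19, 1] -> [19] and [1]
  Merge: [19] + [1] -> [1, 19]
  Split: [6, 8] -> [6] and [8]
  Merge: [6] + [8] -> [6, 8]
Merge: [1, 19] + [6, 8] -> [1, 6, 8, 19]

Final sorted array: [1, 6, 8, 19]

The merge sort proceeds by recursively splitting the array and merging sorted halves.
After all merges, the sorted array is [1, 6, 8, 19].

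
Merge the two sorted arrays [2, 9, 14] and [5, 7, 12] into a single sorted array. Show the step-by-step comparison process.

Merging process:

Compare 2 vs 5: take 2 from left. Merged: [2]
Compare 9 vs 5: take 5 from right. Merged: [2, 5]
Compare 9 vs 7: take 7 from right. Merged: [2, 5, 7]
Compare 9 vs 12: take 9 from left. Merged: [2, 5, 7, 9]
Compare 14 vs 12: take 12 from right. Merged: [2, 5, 7, 9, 12]
Append remaining from left: [14]. Merged: [2, 5, 7, 9, 12, 14]

Final merged array: [2, 5, 7, 9, 12, 14]
Total comparisons: 5

The merged array is [2, 5, 7, 9, 12, 14], requiring 5 comparisons. The merge step runs in O(n) time where n is the total number of elements.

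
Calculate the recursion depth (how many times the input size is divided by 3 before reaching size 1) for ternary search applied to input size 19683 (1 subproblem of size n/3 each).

For divide and conquer with division factor 3:

Problem sizes at each level:
Level 0: 19683
Level 1: 6561
Level 2: 2187
Level 3: 729
Level 4: 243
Level 5: 81
Level 6: 27
Level 7: 9
Level 8: 3
Level 9: 1

The root is level 0 and the size-1 base case is level 9 (the tree spans levels 0 through 9, i.e. 10 levels counting the root), so the depth is the number of divisions: log_3(19683) = 9

The recursion tree depth is log_3(19683) = 9. At each level, the problem size is divided by 3, so it takes 9 divisions to reduce to a base case of size 1. The algorithm makes 1 recursive call at each level.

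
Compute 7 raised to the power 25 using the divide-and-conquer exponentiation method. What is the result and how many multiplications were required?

Computing 7^25 by squaring (build up from 7^1; each line after the first costs one multiplication):

7^1 = 7
7^2 = (7^1)^2 = 7^2 = 49
7^3 = 7 * 7^2 = 7 * 49 = 343
7^6 = (7^3)^2 = 343^2 = 117649
7^12 = (7^6)^2 = 117649^2 = 13841287201
7^24 = (7^12)^2 = 13841287201^2 = 191581231380566414401
7^25 = 7 * 7^24 = 7 * 191581231380566414401 = 1341068619663964900807

Result: 1341068619663964900807
Multiplications needed: 6 (6 lines after 7^1)

7^25 = 1341068619663964900807. Using exponentiation by squaring, this requires 6 multiplications. The key idea: if the exponent is even, square the half-power; if odd, multiply by the base once.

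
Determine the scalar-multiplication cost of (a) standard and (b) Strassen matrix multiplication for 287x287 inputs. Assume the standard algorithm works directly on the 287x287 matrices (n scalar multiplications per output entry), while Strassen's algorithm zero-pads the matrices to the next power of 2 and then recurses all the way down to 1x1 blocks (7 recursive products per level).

Matrix multiplication for 287x287 matrices:

Strassen's algorithm requires power-of-2 dimensions. Pad 287x287 to 512x512 (next power of 2).

Standard algorithm: 287^3 = 23639903 multiplications
Strassen's algorithm: 7^(log2(512)) = 7^9 = 40353607 multiplications
Difference: 23639903 - 40353607 = -16713704 (Strassen uses MORE here due to padding overhead — for small or just-over-power-of-2 n, padding can outweigh the per-level savings)

Standard: 23639903 multiplications (287^3). Strassen: 40353607 multiplications (7^9, after padding to 512x512). Strassen reduces 8 recursive multiplications to 7 at each level.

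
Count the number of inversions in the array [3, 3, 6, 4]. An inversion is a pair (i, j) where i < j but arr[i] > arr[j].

Finding inversions in [3, 3, 6, 4]:

(2, 3): arr[2]=6 > arr[3]=4

Total inversions: 1

The array has 1 inversion(s): (2,3). Each pair (i,j) satisfies i < j and arr[i] > arr[j].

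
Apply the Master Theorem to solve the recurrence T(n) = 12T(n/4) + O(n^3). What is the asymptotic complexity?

Master Theorem for T(n) = 12T(n/4) + O(n^3):

a = 12, b = 4, c = 3
log_b(a) = log_4(12) = 1.7925

Case 3: c = 3 > log_4(12) = 1.7925
T(n) = O(n^3) = O(n^3)

For T(n) = 12T(n/4) + O(n^3): log_4(12) = 1.7925. This is Case 3 of the Master Theorem (c > log_b(a), work dominated by root), giving O(n^3).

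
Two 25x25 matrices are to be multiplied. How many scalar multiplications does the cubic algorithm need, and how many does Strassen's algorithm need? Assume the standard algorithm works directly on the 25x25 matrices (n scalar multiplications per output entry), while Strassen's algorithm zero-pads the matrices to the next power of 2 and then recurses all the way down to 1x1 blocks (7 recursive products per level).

Matrix multiplication for 25x25 matrices:

Strassen's algorithm requires power-of-2 dimensions. Pad 25x25 to 32x32 (next power of 2).

Standard algorithm: 25^3 = 15625 multiplications
Strassen's algorithm: 7^(log2(32)) = 7^5 = 16807 multiplications
Difference: 15625 - 16807 = -1182 (Strassen uses MORE here due to padding overhead — for small or just-over-power-of-2 n, padding can outweigh the per-level savings)

Standard: 15625 multiplications (25^3). Strassen: 16807 multiplications (7^5, after padding to 32x32). Strassen reduces 8 recursive multiplications to 7 at each level.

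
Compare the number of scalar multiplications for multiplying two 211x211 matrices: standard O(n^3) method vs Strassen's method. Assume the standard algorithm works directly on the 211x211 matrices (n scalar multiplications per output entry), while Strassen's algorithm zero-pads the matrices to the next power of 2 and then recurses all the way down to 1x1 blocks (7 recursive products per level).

Matrix multiplication for 211x211 matrices:

Strassen's algorithm requires power-of-2 dimensions. Pad 211x211 to 256x256 (next power of 2).

Standard algorithm: 211^3 = 9393931 multiplications
Strassen's algorithm: 7^(log2(256)) = 7^8 = 5764801 multiplications
Savings: 9393931 - 5764801 = 3629130 multiplications

Standard: 9393931 multiplications (211^3). Strassen: 5764801 multiplications (7^8, after padding to 256x256). Strassen reduces 8 recursive multiplications to 7 at each level.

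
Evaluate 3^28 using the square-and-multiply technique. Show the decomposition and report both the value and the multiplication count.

Computing 3^28 by squaring (build up from 3^1; each line after the first costs one multiplication):

3^1 = 3
3^2 = (3^1)^2 = 3^2 = 9
3^3 = 3 * 3^2 = 3 * 9 = 27
3^6 = (3^3)^2 = 27^2 = 729
3^7 = 3 * 3^6 = 3 * 729 = 2187
3^14 = (3^7)^2 = 2187^2 = 4782969
3^28 = (3^14)^2 = 4782969^2 = 22876792454961

Result: 22876792454961
Multiplications needed: 6 (6 lines after 3^1)

3^28 = 22876792454961. Using exponentiation by squaring, this requires 6 multiplications. The key idea: if the exponent is even, square the half-power; if odd, multiply by the base once.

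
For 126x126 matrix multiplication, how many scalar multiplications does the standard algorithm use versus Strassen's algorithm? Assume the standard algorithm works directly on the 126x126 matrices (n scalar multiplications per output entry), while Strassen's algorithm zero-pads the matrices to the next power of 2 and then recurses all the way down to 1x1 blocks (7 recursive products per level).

Matrix multiplication for 126x126 matrices:

Strassen's algorithm requires power-of-2 dimensions. Pad 126x126 to 128x128 (next power of 2).

Standard algorithm: 126^3 = 2000376 multiplications
Strassen's algorithm: 7^(log2(128)) = 7^7 = 823543 multiplications
Savings: 2000376 - 823543 = 1176833 multiplications

Standard: 2000376 multiplications (126^3). Strassen: 823543 multiplications (7^7, after padding to 128x128). Strassen reduces 8 recursive multiplications to 7 at each level.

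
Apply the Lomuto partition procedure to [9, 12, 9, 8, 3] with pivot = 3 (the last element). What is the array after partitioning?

Lomuto partition with pivot = 3:

Initial array: [9, 12, 9, 8, 3]

arr[0]=9 > 3: no swap
arr[1]=12 > 3: no swap
arr[2]=9 > 3: no swap
arr[3]=8 > 3: no swap

Place pivot at position 0: [3, 12, 9, 8, 9]
Pivot position: 0

After partitioning with pivot 3, the array becomes [3, 12, 9, 8, 9]. The pivot is placed at index 0. All elements to the left of the pivot are <= 3, and all elements to the right are > 3.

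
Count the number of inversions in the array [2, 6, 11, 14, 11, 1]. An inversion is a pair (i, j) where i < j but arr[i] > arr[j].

Finding inversions in [2, 6, 11, 14, 11, 1]:

(0, 5): arr[0]=2 > arr[5]=1
(1, 5): arr[1]=6 > arr[5]=1
(2, 5): arr[2]=11 > arr[5]=1
(3, 4): arr[3]=14 > arr[4]=11
(3, 5): arr[3]=14 > arr[5]=1
(4, 5): arr[4]=11 > arr[5]=1

Total inversions: 6

The array has 6 inversion(s): (0,5), (1,5), (2,5), (3,4), (3,5), (4,5). Each pair (i,j) satisfies i < j and arr[i] > arr[j].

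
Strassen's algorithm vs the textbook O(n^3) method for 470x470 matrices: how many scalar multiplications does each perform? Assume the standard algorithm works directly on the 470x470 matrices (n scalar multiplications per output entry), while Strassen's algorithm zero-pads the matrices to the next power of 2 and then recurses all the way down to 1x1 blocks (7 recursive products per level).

Matrix multiplication for 470x470 matrices:

Strassen's algorithm requires power-of-2 dimensions. Pad 470x470 to 512x512 (next power of 2).

Standard algorithm: 470^3 = 103823000 multiplications
Strassen's algorithm: 7^(log2(512)) = 7^9 = 40353607 multiplications
Savings: 103823000 - 40353607 = 63469393 multiplications

Standard: 103823000 multiplications (470^3). Strassen: 40353607 multiplications (7^9, after padding to 512x512). Strassen reduces 8 recursive multiplications to 7 at each level.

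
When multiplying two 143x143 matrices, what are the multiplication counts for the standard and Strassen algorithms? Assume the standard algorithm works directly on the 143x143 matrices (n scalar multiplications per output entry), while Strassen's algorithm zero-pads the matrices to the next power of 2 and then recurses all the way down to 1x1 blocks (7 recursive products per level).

Matrix multiplication for 143x143 matrices:

Strassen's algorithm requires power-of-2 dimensions. Pad 143x143 to 256x256 (next power of 2).

Standard algorithm: 143^3 = 2924207 multiplications
Strassen's algorithm: 7^(log2(256)) = 7^8 = 5764801 multiplications
Difference: 2924207 - 5764801 = -2840594 (Strassen uses MORE here due to padding overhead — for small or just-over-power-of-2 n, padding can outweigh the per-level savings)

Standard: 2924207 multiplications (143^3). Strassen: 5764801 multiplications (7^8, after padding to 256x256). Strassen reduces 8 recursive multiplications to 7 at each level.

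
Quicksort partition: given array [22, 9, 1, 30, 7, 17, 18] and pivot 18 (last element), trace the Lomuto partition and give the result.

Lomuto partition with pivot = 18:

Initial array: [22, 9, 1, 30, 7, 17, 18]

arr[0]=22 > 18: no swap
arr[1]=9 <= 18: swap with position 0, array becomes [9, 22, 1, 30, 7, 17, 18]
arr[2]=1 <= 18: swap with position 1, array becomes [9, 1, 22, 30, 7, 17, 18]
arr[3]=30 > 18: no swap
arr[4]=7 <= 18: swap with position 2, array becomes [9, 1, 7, 30, 22, 17, 18]
arr[5]=17 <= 18: swap with position 3, array becomes [9, 1, 7, 17, 22, 30, 18]

Place pivot at position 4: [9, 1, 7, 17, 18, 30, 22]
Pivot position: 4

After partitioning with pivot 18, the array becomes [9, 1, 7, 17, 18, 30, 22]. The pivot is placed at index 4. All elements to the left of the pivot are <= 18, and all elements to the right are > 18.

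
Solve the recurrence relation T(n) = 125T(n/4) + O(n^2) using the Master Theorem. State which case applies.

Master Theorem for T(n) = 125T(n/4) + O(n^2):

a = 125, b = 4, c = 2
log_b(a) = log_4(125) = 3.4829

Case 1: c = 2 < log_4(125) = 3.4829
T(n) = O(n^(log_4 125))

For T(n) = 125T(n/4) + O(n^2): log_4(125) = 3.4829. This is Case 1 of the Master Theorem (c < log_b(a), work dominated by leaves), giving O(n^(log_4 125)).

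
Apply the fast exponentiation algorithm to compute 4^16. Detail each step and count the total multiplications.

Computing 4^16 by squaring (build up from 4^1; each line after the first costs one multiplication):

4^1 = 4
4^2 = (4^1)^2 = 4^2 = 16
4^4 = (4^2)^2 = 16^2 = 256
4^8 = (4^4)^2 = 256^2 = 65536
4^16 = (4^8)^2 = 65536^2 = 4294967296

Result: 4294967296
Multiplications needed: 4 (4 lines after 4^1)

4^16 = 4294967296. Using exponentiation by squaring, this requires 4 multiplications. The key idea: if the exponent is even, square the half-power; if odd, multiply by the base once.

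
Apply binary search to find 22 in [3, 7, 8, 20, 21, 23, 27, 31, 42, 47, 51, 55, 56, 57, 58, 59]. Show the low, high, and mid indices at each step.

Binary search for 22 in [3, 7, 8, 20, 21, 23, 27, 31, 42, 47, 51, 55, 56, 57, 58, 59]:

lo=0, hi=15, mid=7, arr[mid]=31 -> 31 > 22, search left half
lo=0, hi=6, mid=3, arr[mid]=20 -> 20 < 22, search right half
lo=4, hi=6, mid=5, arr[mid]=23 -> 23 > 22, search left half
lo=4, hi=4, mid=4, arr[mid]=21 -> 21 < 22, search right half
lo=5 > hi=4, target 22 not found

Binary search determines that 22 is not in the array after 4 comparisons. The search space was exhausted without finding the target.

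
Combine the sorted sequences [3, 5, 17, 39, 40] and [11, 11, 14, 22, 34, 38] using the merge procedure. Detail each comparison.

Merging process:

Compare 3 vs 11: take 3 from left. Merged: [3]
Compare 5 vs 11: take 5 from left. Merged: [3, 5]
Compare 17 vs 11: take 11 from right. Merged: [3, 5, 11]
Compare 17 vs 11: take 11 from right. Merged: [3, 5, 11, 11]
Compare 17 vs 14: take 14 from right. Merged: [3, 5, 11, 11, 14]
Compare 17 vs 22: take 17 from left. Merged: [3, 5, 11, 11, 14, 17]
Compare 39 vs 22: take 22 from right. Merged: [3, 5, 11, 11, 14, 17, 22]
Compare 39 vs 34: take 34 from right. Merged: [3, 5, 11, 11, 14, 17, 22, 34]
Compare 39 vs 38: take 38 from right. Merged: [3, 5, 11, 11, 14, 17, 22, 34, 38]
Append remaining from left: [39, 40]. Merged: [3, 5, 11, 11, 14, 17, 22, 34, 38, 39, 40]

Final merged array: [3, 5, 11, 11, 14, 17, 22, 34, 38, 39, 40]
Total comparisons: 9

The merged array is [3, 5, 11, 11, 14, 17, 22, 34, 38, 39, 40], requiring 9 comparisons. The merge step runs in O(n) time where n is the total number of elements.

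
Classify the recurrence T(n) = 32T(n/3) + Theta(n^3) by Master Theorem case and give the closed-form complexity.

Master Theorem for T(n) = 32T(n/3) + O(n^3):

a = 32, b = 3, c = 3
log_b(a) = log_3(32) = 3.1546

Case 1: c = 3 < log_3(32) = 3.1546
T(n) = O(n^(log_3 32))

For T(n) = 32T(n/3) + O(n^3): log_3(32) = 3.1546. This is Case 1 of the Master Theorem (c < log_b(a), work dominated by leaves), giving O(n^(log_3 32)).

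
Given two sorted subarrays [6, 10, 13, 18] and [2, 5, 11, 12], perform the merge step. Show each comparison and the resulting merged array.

Merging process:

Compare 6 vs 2: take 2 from right. Merged: [2]
Compare 6 vs 5: take 5 from right. Merged: [2, 5]
Compare 6 vs 11: take 6 from left. Merged: [2, 5, 6]
Compare 10 vs 11: take 10 from left. Merged: [2, 5, 6, 10]
Compare 13 vs 11: take 11 from right. Merged: [2, 5, 6, 10, 11]
Compare 13 vs 12: take 12 from right. Merged: [2, 5, 6, 10, 11, 12]
Append remaining from left: [13, 18]. Merged: [2, 5, 6, 10, 11, 12, 13, 18]

Final merged array: [2, 5, 6, 10, 11, 12, 13, 18]
Total comparisons: 6

The merged array is [2, 5, 6, 10, 11, 12, 13, 18], requiring 6 comparisons. The merge step runs in O(n) time where n is the total number of elements.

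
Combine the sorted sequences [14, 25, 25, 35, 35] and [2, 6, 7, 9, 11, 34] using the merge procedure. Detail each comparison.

Merging process:

Compare 14 vs 2: take 2 from right. Merged: [2]
Compare 14 vs 6: take 6 from right. Merged: [2, 6]
Compare 14 vs 7: take 7 from right. Merged: [2, 6, 7]
Compare 14 vs 9: take 9 from right. Merged: [2, 6, 7, 9]
Compare 14 vs 11: take 11 from right. Merged: [2, 6, 7, 9, 11]
Compare 14 vs 34: take 14 from left. Merged: [2, 6, 7, 9, 11, 14]
Compare 25 vs 34: take 25 from left. Merged: [2, 6, 7, 9, 11, 14, 25]
Compare 25 vs 34: take 25 from left. Merged: [2, 6, 7, 9, 11, 14, 25, 25]
Compare 35 vs 34: take 34 from right. Merged: [2, 6, 7, 9, 11, 14, 25, 25, 34]
Append remaining from left: [35, 35]. Merged: [2, 6, 7, 9, 11, 14, 25, 25, 34, 35, 35]

Final merged array: [2, 6, 7, 9, 11, 14, 25, 25, 34, 35, 35]
Total comparisons: 9

The merged array is [2, 6, 7, 9, 11, 14, 25, 25, 34, 35, 35], requiring 9 comparisons. The merge step runs in O(n) time where n is the total number of elements.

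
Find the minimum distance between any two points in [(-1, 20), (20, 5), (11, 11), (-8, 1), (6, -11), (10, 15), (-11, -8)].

Computing all pairwise distances among 7 points:

d((-1, 20), (20, 5)) = 25.807
d((-1, 20), (11, 11)) = 15.0
d((-1, 20), (-8, 1)) = 20.2485
d((-1, 20), (6, -11)) = 31.7805
d((-1, 20), (10, 15)) = 12.083
d((-1, 20), (-11, -8)) = 29.7321
d((20, 5), (11, 11)) = 10.8167
d((20, 5), (-8, 1)) = 28.2843
d((20, 5), (6, -11)) = 21.2603
d((20, 5), (10, 15)) = 14.1421
d((20, 5), (-11, -8)) = 33.6155
d((11, 11), (-8, 1)) = 21.4709
d((11, 11), (6, -11)) = 22.561
d((11, 11), (10, 15)) = 4.1231 <-- minimum
d((11, 11), (-11, -8)) = 29.0689
d((-8, 1), (6, -11)) = 18.4391
d((-8, 1), (10, 15)) = 22.8035
d((-8, 1), (-11, -8)) = 9.4868
d((6, -11), (10, 15)) = 26.3059
d((6, -11), (-11, -8)) = 17.2627
d((10, 15), (-11, -8)) = 31.1448

Closest pair: (11, 11) and (10, 15) with distance 4.1231

The closest pair is (11, 11) and (10, 15) with Euclidean distance 4.1231. For 7 points, brute-force pairwise comparison is shown above. For large n, the divide-and-conquer algorithm (sort by x, recurse on halves, check the dividing strip) achieves O(n log n).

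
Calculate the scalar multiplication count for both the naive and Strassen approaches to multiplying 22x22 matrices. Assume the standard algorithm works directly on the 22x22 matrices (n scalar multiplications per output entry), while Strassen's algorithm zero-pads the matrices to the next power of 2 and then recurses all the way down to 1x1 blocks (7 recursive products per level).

Matrix multiplication for 22x22 matrices:

Strassen's algorithm requires power-of-2 dimensions. Pad 22x22 to 32x32 (next power of 2).

Standard algorithm: 22^3 = 10648 multiplications
Strassen's algorithm: 7^(log2(32)) = 7^5 = 16807 multiplications
Difference: 10648 - 16807 = -6159 (Strassen uses MORE here due to padding overhead — for small or just-over-power-of-2 n, padding can outweigh the per-level savings)

Standard: 10648 multiplications (22^3). Strassen: 16807 multiplications (7^5, after padding to 32x32). Strassen reduces 8 recursive multiplications to 7 at each level.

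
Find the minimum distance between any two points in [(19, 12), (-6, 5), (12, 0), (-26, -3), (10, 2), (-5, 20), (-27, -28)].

Computing all pairwise distances among 7 points:

d((19, 12), (-6, 5)) = 25.9615
d((19, 12), (12, 0)) = 13.8924
d((19, 12), (-26, -3)) = 47.4342
d((19, 12), (10, 2)) = 13.4536
d((19, 12), (-5, 20)) = 25.2982
d((19, 12), (-27, -28)) = 60.959
d((-6, 5), (12, 0)) = 18.6815
d((-6, 5), (-26, -3)) = 21.5407
d((-6, 5), (10, 2)) = 16.2788
d((-6, 5), (-5, 20)) = 15.0333
d((-6, 5), (-27, -28)) = 39.1152
d((12, 0), (-26, -3)) = 38.1182
d((12, 0), (10, 2)) = 2.8284 <-- minimum
d((12, 0), (-5, 20)) = 26.2488
d((12, 0), (-27, -28)) = 48.0104
d((-26, -3), (10, 2)) = 36.3456
d((-26, -3), (-5, 20)) = 31.1448
d((-26, -3), (-27, -28)) = 25.02
d((10, 2), (-5, 20)) = 23.4307
d((10, 2), (-27, -28)) = 47.634
d((-5, 20), (-27, -28)) = 52.8015

Closest pair: (12, 0) and (10, 2) with distance 2.8284

The closest pair is (12, 0) and (10, 2) with Euclidean distance 2.8284. For 7 points, brute-force pairwise comparison is shown above. For large n, the divide-and-conquer algorithm (sort by x, recurse on halves, check the dividing strip) achieves O(n log n).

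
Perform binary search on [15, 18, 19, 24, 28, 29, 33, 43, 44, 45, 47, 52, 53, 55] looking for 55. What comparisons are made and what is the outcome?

Binary search for 55 in [15, 18, 19, 24, 28, 29, 33, 43, 44, 45, 47, 52, 53, 55]:

lo=0, hi=13, mid=6, arr[mid]=33 -> 33 < 55, search right half
lo=7, hi=13, mid=10, arr[mid]=47 -> 47 < 55, search right half
lo=11, hi=13, mid=12, arr[mid]=53 -> 53 < 55, search right half
lo=13, hi=13, mid=13, arr[mid]=55 -> Found target at index 13!

Binary search finds 55 at index 13 after 4 comparisons. The search repeatedly halves the search space by comparing with the middle element.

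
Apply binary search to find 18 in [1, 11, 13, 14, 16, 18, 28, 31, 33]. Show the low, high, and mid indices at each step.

Binary search for 18 in [1, 11, 13, 14, 16, 18, 28, 31, 33]:

lo=0, hi=8, mid=4, arr[mid]=16 -> 16 < 18, search right half
lo=5, hi=8, mid=6, arr[mid]=28 -> 28 > 18, search left half
lo=5, hi=5, mid=5, arr[mid]=18 -> Found target at index 5!

Binary search finds 18 at index 5 after 3 comparisons. The search repeatedly halves the search space by comparing with the middle element.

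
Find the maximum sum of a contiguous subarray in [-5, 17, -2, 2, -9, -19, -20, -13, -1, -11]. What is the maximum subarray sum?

Using Kadane's algorithm on [-5, 17, -2, 2, -9, -19, -20, -13, -1, -11]:

Scanning through the array:
Position 1 (value 17): max_ending_here = 17, max_so_far = 17
Position 2 (value -2): max_ending_here = 15, max_so_far = 17
Position 3 (value 2): max_ending_here = 17, max_so_far = 17
Position 4 (value -9): max_ending_here = 8, max_so_far = 17
Position 5 (value -19): max_ending_here = -11, max_so_far = 17
Position 6 (value -20): max_ending_here = -20, max_so_far = 17
Position 7 (value -13): max_ending_here = -13, max_so_far = 17
Position 8 (value -1): max_ending_here = -1, max_so_far = 17
Position 9 (value -11): max_ending_here = -11, max_so_far = 17

Maximum subarray: [17]
Maximum sum: 17

The maximum subarray is [17] with sum 17. This subarray runs from index 1 to index 1.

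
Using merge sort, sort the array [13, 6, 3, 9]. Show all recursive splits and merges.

Merge sort trace:

Split: [13, 6, 3, 9] -> [13, 6] and [3, 9]
  Split: [13, 6] -> [13] and [6]
  Merge: [13] + [6] -> [6, 13]
  Split: [3, 9] -> [3] and [9]
  Merge: [3] + [9] -> [3, 9]
Merge: [6, 13] + [3, 9] -> [3, 6, 9, 13]

Final sorted array: [3, 6, 9, 13]

The merge sort proceeds by recursively splitting the array and merging sorted halves.
After all merges, the sorted array is [3, 6, 9, 13].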